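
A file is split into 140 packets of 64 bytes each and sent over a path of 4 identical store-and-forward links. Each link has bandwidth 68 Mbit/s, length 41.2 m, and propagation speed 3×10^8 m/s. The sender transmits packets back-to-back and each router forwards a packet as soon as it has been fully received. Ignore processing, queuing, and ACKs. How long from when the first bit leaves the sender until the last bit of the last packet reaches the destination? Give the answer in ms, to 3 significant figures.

1.08 ms

Per-hop transmission t_tx = L/R = 512/68000000 = 0.00752941 ms.
Per-hop propagation t_prop = 41.2/300000000 = 0.000137333 ms.
Pipeline fill: first packet needs 4·t_tx to clear all hops; remaining 139 packets each add one t_tx.
Total = (4+140-1)·t_tx + 4·t_prop = 143·0.00752941 + 4·0.000137333 = 1.08 ms.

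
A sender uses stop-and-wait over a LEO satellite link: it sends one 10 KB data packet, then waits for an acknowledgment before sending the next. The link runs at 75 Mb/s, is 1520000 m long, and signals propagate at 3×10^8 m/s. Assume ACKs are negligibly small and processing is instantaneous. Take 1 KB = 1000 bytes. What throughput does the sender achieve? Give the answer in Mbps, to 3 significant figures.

t_tx = L/R = 80000/75000000 = 0.00106667 s.
t_prop = 1520000/300000000 = 0.00506667 s; RTT = 0.0101333 s.
Cycle = t_tx + RTT = 0.0112 s.
Throughput = L / cycle = 80000 / 0.0112 = 7.14 Mbps.

7.14 Mbps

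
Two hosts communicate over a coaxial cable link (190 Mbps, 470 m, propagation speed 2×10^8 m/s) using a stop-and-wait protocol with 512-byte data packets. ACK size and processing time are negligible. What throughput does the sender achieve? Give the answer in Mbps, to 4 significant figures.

156.0 Mbps

t_tx = L/R = 4096/190000000 = 2.15579e-05 s.
t_prop = 470/200000000 = 2.35e-06 s; RTT = 4.7e-06 s.
Cycle = t_tx + RTT = 2.62579e-05 s.
Throughput = L / cycle = 4096 / 2.62579e-05 = 156.0 Mbps.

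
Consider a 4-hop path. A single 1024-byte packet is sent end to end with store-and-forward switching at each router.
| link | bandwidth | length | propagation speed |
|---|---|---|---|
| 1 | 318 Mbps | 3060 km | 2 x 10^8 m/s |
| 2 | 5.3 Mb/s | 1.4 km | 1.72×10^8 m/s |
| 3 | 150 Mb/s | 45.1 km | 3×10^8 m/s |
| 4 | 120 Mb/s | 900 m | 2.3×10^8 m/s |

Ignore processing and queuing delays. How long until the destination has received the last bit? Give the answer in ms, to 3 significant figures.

17.2 ms

L = 1024 × 8 = 8192 bits.
Transmission delays (L/R per hop): 0.025761, 1.54566, 0.0546133, 0.0682667 ms; sum = 1.6943 ms.
Propagation delays (d/s per hop): 15.3, 0.00813953, 0.150333, 0.00391304 ms; sum = 15.4624 ms.
End-to-end = 17.2 ms.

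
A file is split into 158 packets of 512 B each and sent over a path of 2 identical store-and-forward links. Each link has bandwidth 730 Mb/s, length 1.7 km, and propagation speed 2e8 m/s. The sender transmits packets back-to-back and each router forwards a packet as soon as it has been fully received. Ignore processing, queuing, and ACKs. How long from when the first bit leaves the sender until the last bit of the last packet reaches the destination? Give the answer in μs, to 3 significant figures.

Per-hop transmission t_tx = L/R = 4096/730000000 = 5.61096 μs.
Per-hop propagation t_prop = 1700/200000000 = 8.5 μs.
Pipeline fill: first packet needs 2·t_tx to clear all hops; remaining 157 packets each add one t_tx.
Total = (2+158-1)·t_tx + 2·t_prop = 159·5.61096 + 2·8.5 = 909 μs.

909 μs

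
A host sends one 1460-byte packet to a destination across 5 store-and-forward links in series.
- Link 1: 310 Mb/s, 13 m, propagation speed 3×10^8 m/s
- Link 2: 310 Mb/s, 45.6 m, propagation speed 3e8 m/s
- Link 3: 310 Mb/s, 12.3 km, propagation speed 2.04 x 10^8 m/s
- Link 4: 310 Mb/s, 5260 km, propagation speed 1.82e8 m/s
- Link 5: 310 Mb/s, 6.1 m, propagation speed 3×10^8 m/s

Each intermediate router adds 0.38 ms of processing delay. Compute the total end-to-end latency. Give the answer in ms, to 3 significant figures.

L = 1460 × 8 = 11680 bits.
Transmission delay per hop = L/R = 11680/310000000 = 0.0376774 ms; 5 hops → 0.188387 ms.
Propagation delays (d/s per hop): 4.33333e-05, 0.000152, 0.0602941, 28.9011, 2.03333e-05 ms; sum = 28.9616 ms.
Processing at 4 router(s): 4 × 0.38 ms = 1.52 ms.
End-to-end = 30.7 ms.

30.7 ms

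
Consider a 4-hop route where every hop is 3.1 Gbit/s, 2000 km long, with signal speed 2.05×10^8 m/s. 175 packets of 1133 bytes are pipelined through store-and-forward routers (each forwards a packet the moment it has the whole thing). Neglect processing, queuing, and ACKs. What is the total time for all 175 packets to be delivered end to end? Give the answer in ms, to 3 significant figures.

Per-hop transmission t_tx = L/R = 9064/3100000000 = 0.00292387 ms.
Per-hop propagation t_prop = 2000000/2.05e+08 = 9.7561 ms.
Pipeline fill: first packet needs 4·t_tx to clear all hops; remaining 174 packets each add one t_tx.
Total = (4+175-1)·t_tx + 4·t_prop = 178·0.00292387 + 4·9.7561 = 39.5 ms.

39.5 ms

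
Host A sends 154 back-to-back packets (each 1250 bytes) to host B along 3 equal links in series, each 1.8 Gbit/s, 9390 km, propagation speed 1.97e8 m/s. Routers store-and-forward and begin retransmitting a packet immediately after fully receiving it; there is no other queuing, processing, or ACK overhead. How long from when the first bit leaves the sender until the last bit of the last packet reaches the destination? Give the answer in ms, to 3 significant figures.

144 ms

Per-hop transmission t_tx = L/R = 10000/1800000000 = 0.00555556 ms.
Per-hop propagation t_prop = 9390000/197000000 = 47.665 ms.
Pipeline fill: first packet needs 3·t_tx to clear all hops; remaining 153 packets each add one t_tx.
Total = (3+154-1)·t_tx + 3·t_prop = 156·0.00555556 + 3·47.665 = 144 ms.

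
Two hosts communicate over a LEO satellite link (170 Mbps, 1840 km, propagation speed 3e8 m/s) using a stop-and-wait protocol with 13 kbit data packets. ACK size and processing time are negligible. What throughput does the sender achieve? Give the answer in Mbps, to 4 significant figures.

t_tx = L/R = 13000/170000000 = 7.64706e-05 s.
t_prop = 1840000/300000000 = 0.00613333 s; RTT = 0.0122667 s.
Cycle = t_tx + RTT = 0.0123431 s.
Throughput = L / cycle = 13000 / 0.0123431 = 1.053 Mbps.

1.053 Mbps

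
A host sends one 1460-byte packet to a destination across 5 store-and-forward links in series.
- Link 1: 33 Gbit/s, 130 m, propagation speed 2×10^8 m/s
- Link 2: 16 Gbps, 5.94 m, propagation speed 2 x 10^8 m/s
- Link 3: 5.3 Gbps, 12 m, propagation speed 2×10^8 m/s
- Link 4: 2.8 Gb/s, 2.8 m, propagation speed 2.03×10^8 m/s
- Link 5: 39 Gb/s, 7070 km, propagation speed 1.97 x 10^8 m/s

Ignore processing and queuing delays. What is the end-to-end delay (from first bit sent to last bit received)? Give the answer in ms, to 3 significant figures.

L = 1460 × 8 = 11680 bits.
Transmission delays (L/R per hop): 0.000353939, 0.00073, 0.00220377, 0.00417143, 0.000299487 ms; sum = 0.00775863 ms.
Propagation delays (d/s per hop): 0.00065, 2.97e-05, 6e-05, 1.37931e-05, 35.8883 ms; sum = 35.8891 ms.
End-to-end = 35.9 ms.

35.9 ms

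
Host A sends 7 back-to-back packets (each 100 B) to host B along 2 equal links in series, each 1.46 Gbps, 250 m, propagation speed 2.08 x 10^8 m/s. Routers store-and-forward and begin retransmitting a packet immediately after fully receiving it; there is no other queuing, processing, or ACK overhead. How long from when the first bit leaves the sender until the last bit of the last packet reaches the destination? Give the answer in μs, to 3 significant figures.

Per-hop transmission t_tx = L/R = 800/1460000000 = 0.547945 μs.
Per-hop propagation t_prop = 250/208000000 = 1.20192 μs.
Pipeline fill: first packet needs 2·t_tx to clear all hops; remaining 6 packets each add one t_tx.
Total = (2+7-1)·t_tx + 2·t_prop = 8·0.547945 + 2·1.20192 = 6.79 μs.

6.79 μs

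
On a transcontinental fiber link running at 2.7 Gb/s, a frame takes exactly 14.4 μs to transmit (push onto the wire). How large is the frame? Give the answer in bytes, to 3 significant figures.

L = R × t_tx = 2700000000 b/s × 1.44e-05 s = 38880 bits.
In bytes: 38880 / 8 = 4860 bytes.

4860 bytes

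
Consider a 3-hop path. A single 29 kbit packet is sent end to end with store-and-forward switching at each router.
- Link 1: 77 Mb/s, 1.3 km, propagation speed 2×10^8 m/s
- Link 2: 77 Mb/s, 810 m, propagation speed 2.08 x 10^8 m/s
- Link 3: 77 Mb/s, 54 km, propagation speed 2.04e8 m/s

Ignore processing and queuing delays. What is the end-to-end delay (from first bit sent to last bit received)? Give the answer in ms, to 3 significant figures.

L = 29000 bits.
Transmission delay per hop = L/R = 29000/77000000 = 0.376623 ms; 3 hops → 1.12987 ms.
Propagation delays (d/s per hop): 0.0065, 0.00389423, 0.264706 ms; sum = 0.2751 ms.
End-to-end = 1.40 ms.

1.40 ms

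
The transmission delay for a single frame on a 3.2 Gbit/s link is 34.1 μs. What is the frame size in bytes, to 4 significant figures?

L = R × t_tx = 3200000000 b/s × 3.41e-05 s = 109120 bits.
In bytes: 109120 / 8 = 13640 bytes.

13640 bytes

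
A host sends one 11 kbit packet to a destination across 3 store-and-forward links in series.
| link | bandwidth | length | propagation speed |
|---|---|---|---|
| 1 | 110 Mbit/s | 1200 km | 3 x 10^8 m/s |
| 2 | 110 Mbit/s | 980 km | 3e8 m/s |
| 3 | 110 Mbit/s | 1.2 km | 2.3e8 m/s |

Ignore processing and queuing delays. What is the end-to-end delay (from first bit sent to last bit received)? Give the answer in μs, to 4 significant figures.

7572 μs

L = 11000 bits.
Transmission delay per hop = L/R = 11000/110000000 = 100 μs; 3 hops → 300 μs.
Propagation delays (d/s per hop): 4000, 3266.67, 5.21739 μs; sum = 7271.88 μs.
End-to-end = 7572 μs.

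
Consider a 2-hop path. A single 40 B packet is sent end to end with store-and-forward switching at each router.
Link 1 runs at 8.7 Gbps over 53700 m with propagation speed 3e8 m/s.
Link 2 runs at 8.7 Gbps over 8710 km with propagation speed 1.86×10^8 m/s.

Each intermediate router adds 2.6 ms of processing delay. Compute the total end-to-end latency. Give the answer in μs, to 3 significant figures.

L = 40 × 8 = 320 bits.
Transmission delay per hop = L/R = 320/8700000000 = 0.0367816 μs; 2 hops → 0.0735632 μs.
Propagation delays (d/s per hop): 179, 46828 μs; sum = 47007 μs.
Processing at 1 router(s): 1 × 2.6 ms = 2600 μs.
End-to-end = 49600 μs.

49600 μs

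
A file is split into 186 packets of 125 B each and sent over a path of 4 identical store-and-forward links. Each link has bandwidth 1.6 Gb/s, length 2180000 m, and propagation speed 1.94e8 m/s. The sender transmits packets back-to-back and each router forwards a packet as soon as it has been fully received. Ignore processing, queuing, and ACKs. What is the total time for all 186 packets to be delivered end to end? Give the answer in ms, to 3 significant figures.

Per-hop transmission t_tx = L/R = 1000/1600000000 = 0.000625 ms.
Per-hop propagation t_prop = 2180000/194000000 = 11.2371 ms.
Pipeline fill: first packet needs 4·t_tx to clear all hops; remaining 185 packets each add one t_tx.
Total = (4+186-1)·t_tx + 4·t_prop = 189·0.000625 + 4·11.2371 = 45.1 ms.

45.1 ms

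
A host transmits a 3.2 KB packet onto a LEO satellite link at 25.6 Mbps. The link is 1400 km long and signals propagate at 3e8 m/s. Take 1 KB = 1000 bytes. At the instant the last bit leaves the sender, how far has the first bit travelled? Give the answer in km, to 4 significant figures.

t_tx = L/R = 25600/25600000 = 0.001 s.
Distance = s × t_tx = 300000000 × 0.001 = 300.0 km.

300.0 km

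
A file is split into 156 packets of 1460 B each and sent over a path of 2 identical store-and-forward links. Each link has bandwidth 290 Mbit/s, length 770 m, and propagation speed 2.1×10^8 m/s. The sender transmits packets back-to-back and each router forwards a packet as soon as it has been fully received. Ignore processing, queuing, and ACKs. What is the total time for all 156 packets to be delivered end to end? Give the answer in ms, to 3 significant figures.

6.33 ms

Per-hop transmission t_tx = L/R = 11680/290000000 = 0.0402759 ms.
Per-hop propagation t_prop = 770/210000000 = 0.00366667 ms.
Pipeline fill: first packet needs 2·t_tx to clear all hops; remaining 155 packets each add one t_tx.
Total = (2+156-1)·t_tx + 2·t_prop = 157·0.0402759 + 2·0.00366667 = 6.33 ms.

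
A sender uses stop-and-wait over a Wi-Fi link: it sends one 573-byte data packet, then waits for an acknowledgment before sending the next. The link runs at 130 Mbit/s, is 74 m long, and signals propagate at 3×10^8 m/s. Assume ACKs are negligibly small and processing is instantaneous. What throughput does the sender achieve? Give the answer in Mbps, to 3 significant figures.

t_tx = L/R = 4584/130000000 = 3.52615e-05 s.
t_prop = 74/300000000 = 2.46667e-07 s; RTT = 4.93333e-07 s.
Cycle = t_tx + RTT = 3.57549e-05 s.
Throughput = L / cycle = 4584 / 3.57549e-05 = 128 Mbps.

128 Mbps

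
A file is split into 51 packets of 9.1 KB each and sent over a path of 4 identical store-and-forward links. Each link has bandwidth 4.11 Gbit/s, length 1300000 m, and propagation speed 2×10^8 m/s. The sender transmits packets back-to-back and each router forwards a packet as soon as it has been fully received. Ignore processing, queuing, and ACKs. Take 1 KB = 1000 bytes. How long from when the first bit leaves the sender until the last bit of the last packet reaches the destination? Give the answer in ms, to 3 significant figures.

Per-hop transmission t_tx = L/R = 72800/4.11e+09 = 0.0177129 ms.
Per-hop propagation t_prop = 1300000/200000000 = 6.5 ms.
Pipeline fill: first packet needs 4·t_tx to clear all hops; remaining 50 packets each add one t_tx.
Total = (4+51-1)·t_tx + 4·t_prop = 54·0.0177129 + 4·6.5 = 27.0 ms.

27.0 ms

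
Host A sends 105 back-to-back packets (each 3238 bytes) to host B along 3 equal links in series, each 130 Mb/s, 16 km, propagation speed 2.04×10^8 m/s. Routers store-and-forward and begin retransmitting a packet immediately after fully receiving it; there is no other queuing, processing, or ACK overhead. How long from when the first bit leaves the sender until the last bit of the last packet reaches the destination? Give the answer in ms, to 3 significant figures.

21.6 ms

Per-hop transmission t_tx = L/R = 25904/130000000 = 0.199262 ms.
Per-hop propagation t_prop = 16000/204000000 = 0.0784314 ms.
Pipeline fill: first packet needs 3·t_tx to clear all hops; remaining 104 packets each add one t_tx.
Total = (3+105-1)·t_tx + 3·t_prop = 107·0.199262 + 3·0.0784314 = 21.6 ms.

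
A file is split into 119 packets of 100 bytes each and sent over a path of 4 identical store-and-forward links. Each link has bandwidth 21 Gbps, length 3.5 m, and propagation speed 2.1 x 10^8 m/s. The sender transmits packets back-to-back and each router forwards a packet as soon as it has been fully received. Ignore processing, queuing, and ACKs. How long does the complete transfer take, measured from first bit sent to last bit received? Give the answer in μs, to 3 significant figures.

Per-hop transmission t_tx = L/R = 800/21000000000 = 0.0380952 μs.
Per-hop propagation t_prop = 3.5/210000000 = 0.0166667 μs.
Pipeline fill: first packet needs 4·t_tx to clear all hops; remaining 118 packets each add one t_tx.
Total = (4+119-1)·t_tx + 4·t_prop = 122·0.0380952 + 4·0.0166667 = 4.71 μs.

4.71 μs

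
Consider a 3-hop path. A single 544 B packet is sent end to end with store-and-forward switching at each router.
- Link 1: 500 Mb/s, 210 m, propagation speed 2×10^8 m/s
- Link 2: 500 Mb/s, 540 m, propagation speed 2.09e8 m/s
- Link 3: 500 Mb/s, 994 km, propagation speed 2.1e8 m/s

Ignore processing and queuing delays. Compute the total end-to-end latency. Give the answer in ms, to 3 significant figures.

4.76 ms

L = 544 × 8 = 4352 bits.
Transmission delay per hop = L/R = 4352/500000000 = 0.008704 ms; 3 hops → 0.026112 ms.
Propagation delays (d/s per hop): 0.00105, 0.00258373, 4.73333 ms; sum = 4.73697 ms.
End-to-end = 4.76 ms.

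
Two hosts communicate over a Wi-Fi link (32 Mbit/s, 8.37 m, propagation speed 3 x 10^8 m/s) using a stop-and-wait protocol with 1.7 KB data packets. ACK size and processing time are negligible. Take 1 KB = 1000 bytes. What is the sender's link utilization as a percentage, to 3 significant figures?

100 %

t_tx = L/R = 13600/32000000 = 0.000425 s.
t_prop = 8.37/300000000 = 2.79e-08 s; RTT = 5.58e-08 s.
Cycle = t_tx + RTT = 0.000425056 s.
Utilization = t_tx / cycle = 0.000425/0.000425056 = 100 %.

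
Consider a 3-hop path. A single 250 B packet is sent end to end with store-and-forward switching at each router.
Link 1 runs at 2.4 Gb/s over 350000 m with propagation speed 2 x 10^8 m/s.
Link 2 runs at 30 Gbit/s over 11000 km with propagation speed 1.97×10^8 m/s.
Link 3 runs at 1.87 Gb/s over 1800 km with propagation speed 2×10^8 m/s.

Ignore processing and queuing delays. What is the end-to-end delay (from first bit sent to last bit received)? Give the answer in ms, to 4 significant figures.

66.59 ms

L = 250 × 8 = 2000 bits.
Transmission delays (L/R per hop): 0.000833333, 6.66667e-05, 0.00106952 ms; sum = 0.00196952 ms.
Propagation delays (d/s per hop): 1.75, 55.8376, 9 ms; sum = 66.5876 ms.
End-to-end = 66.59 ms.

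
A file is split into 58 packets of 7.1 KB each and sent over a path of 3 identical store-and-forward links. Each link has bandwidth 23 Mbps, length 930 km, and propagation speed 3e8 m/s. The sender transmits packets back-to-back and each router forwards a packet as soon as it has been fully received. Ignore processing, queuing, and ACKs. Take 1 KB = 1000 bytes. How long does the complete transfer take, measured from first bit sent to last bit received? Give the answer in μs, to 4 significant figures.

157500 μs

Per-hop transmission t_tx = L/R = 56800/23000000 = 2469.57 μs.
Per-hop propagation t_prop = 930000/300000000 = 3100 μs.
Pipeline fill: first packet needs 3·t_tx to clear all hops; remaining 57 packets each add one t_tx.
Total = (3+58-1)·t_tx + 3·t_prop = 60·2469.57 + 3·3100 = 157500 μs.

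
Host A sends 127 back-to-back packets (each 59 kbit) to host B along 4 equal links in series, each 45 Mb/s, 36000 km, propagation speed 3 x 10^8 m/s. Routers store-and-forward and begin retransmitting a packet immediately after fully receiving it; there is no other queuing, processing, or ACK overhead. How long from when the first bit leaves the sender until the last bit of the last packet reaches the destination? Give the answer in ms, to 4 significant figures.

Per-hop transmission t_tx = L/R = 59000/45000000 = 1.31111 ms.
Per-hop propagation t_prop = 36000000/300000000 = 120 ms.
Pipeline fill: first packet needs 4·t_tx to clear all hops; remaining 126 packets each add one t_tx.
Total = (4+127-1)·t_tx + 4·t_prop = 130·1.31111 + 4·120 = 650.4 ms.

650.4 ms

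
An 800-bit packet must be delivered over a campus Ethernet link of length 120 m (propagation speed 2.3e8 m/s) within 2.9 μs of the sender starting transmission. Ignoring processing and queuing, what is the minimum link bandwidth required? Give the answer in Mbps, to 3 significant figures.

Propagation delay = 120 / 2.3e+08 = 0.521739 μs.
Transmission budget = 2.9 − 0.521739 = 2.37826 μs.
R ≥ L / t_tx = 800 bits / 2.37826e-06 s = 336 Mbps.

336 Mbps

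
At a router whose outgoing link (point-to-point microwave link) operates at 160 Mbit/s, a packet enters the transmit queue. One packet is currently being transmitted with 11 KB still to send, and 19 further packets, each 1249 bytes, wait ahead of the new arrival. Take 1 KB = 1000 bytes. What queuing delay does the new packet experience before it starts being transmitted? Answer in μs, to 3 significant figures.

Each queued packet: L/R = 9992/160000000 = 62.45 μs.
19 queued → 1186.55 μs.
Plus remaining 88000 bits of current packet: 550 μs.
Queuing delay = 1740 μs.

1740 μs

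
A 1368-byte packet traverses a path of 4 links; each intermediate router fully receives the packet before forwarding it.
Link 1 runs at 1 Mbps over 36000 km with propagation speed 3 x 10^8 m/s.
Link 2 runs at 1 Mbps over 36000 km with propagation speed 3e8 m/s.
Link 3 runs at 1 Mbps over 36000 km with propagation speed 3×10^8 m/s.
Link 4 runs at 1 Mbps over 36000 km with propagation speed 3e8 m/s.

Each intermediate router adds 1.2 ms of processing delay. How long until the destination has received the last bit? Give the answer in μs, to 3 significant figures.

L = 1368 × 8 = 10944 bits.
Transmission delay per hop = L/R = 10944/1000000 = 10944 μs; 4 hops → 43776 μs.
Propagation delays (d/s per hop): 120000, 120000, 120000, 120000 μs; sum = 480000 μs.
Processing at 3 router(s): 3 × 1.2 ms = 3600 μs.
End-to-end = 527000 μs.

527000 μs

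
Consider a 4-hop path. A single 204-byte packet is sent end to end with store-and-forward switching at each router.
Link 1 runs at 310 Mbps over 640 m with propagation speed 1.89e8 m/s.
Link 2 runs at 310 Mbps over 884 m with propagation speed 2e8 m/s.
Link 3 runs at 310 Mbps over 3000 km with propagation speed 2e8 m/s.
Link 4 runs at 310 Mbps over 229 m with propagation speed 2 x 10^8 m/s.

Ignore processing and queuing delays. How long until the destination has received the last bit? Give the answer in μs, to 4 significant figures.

15030 μs

L = 204 × 8 = 1632 bits.
Transmission delay per hop = L/R = 1632/310000000 = 5.26452 μs; 4 hops → 21.0581 μs.
Propagation delays (d/s per hop): 3.38624, 4.42, 15000, 1.145 μs; sum = 15009 μs.
End-to-end = 15030 μs.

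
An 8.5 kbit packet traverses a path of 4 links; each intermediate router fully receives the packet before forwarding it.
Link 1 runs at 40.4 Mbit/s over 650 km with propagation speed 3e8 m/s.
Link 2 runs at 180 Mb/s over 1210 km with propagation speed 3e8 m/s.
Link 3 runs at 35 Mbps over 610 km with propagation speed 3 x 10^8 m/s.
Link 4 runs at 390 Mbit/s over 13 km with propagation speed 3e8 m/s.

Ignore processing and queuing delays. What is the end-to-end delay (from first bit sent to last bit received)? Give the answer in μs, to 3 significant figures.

8800 μs

L = 8500 bits.
Transmission delays (L/R per hop): 210.396, 47.2222, 242.857, 21.7949 μs; sum = 522.27 μs.
Propagation delays (d/s per hop): 2166.67, 4033.33, 2033.33, 43.3333 μs; sum = 8276.67 μs.
End-to-end = 8800 μs.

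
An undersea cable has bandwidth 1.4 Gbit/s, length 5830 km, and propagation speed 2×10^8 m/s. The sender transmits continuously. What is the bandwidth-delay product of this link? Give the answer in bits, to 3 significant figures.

Propagation delay = 5830000 / 200000000 = 0.02915 s.
BDP = R × t_prop = 1400000000 × 0.02915 = 40810000 bits.

40800000 bits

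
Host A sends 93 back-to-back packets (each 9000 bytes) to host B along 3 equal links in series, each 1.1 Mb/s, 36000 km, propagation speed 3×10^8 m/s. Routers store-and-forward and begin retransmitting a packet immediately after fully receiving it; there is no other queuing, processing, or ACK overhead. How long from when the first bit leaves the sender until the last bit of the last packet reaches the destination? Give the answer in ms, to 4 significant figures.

6578 ms

Per-hop transmission t_tx = L/R = 72000/1100000 = 65.4545 ms.
Per-hop propagation t_prop = 36000000/300000000 = 120 ms.
Pipeline fill: first packet needs 3·t_tx to clear all hops; remaining 92 packets each add one t_tx.
Total = (3+93-1)·t_tx + 3·t_prop = 95·65.4545 + 3·120 = 6578 ms.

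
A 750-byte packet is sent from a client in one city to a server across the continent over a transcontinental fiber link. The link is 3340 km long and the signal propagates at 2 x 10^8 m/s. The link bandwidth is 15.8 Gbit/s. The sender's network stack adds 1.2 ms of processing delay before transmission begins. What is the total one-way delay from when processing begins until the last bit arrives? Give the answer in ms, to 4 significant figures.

17.90 ms

L = 750 × 8 = 6000 bits.
Transmission delay = L/R = 6000 / 15800000000 = 0.000379747 ms.
Propagation delay = d/s = 3340000 m / 200000000 m/s = 16.7 ms.
Plus processing delay 1.2 ms = 1.2 ms.
Total = 17.90 ms.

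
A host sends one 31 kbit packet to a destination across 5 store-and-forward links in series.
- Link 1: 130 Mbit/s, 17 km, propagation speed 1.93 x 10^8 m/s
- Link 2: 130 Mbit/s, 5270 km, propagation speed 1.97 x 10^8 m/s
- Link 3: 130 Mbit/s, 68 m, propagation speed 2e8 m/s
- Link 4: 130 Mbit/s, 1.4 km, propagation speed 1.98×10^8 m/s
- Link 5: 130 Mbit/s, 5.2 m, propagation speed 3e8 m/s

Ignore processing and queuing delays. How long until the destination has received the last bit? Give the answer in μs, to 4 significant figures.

L = 31000 bits.
Transmission delay per hop = L/R = 31000/130000000 = 238.462 μs; 5 hops → 1192.31 μs.
Propagation delays (d/s per hop): 88.0829, 26751.3, 0.34, 7.07071, 0.0173333 μs; sum = 26846.8 μs.
End-to-end = 28040 μs.

28040 μs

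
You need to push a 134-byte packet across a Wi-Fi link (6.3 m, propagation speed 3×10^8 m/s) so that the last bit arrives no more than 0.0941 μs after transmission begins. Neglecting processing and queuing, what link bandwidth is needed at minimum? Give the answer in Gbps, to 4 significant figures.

L = 1072 bits.
Propagation delay = 6.3 / 300000000 = 0.021 μs.
Transmission budget = 0.0941 − 0.021 = 0.0731 μs.
R ≥ L / t_tx = 1072 bits / 7.31e-08 s = 14.66 Gbps.

14.66 Gbps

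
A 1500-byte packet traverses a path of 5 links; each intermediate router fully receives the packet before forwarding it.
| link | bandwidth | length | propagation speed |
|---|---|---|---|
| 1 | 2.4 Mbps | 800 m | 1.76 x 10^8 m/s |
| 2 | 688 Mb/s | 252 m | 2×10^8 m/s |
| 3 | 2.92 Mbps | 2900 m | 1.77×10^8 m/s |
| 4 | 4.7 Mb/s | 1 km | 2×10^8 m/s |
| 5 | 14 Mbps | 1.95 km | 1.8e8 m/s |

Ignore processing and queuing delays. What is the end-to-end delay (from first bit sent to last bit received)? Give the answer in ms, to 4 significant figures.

12.58 ms

L = 1500 × 8 = 12000 bits.
Transmission delays (L/R per hop): 5, 0.0174419, 4.10959, 2.55319, 0.857143 ms; sum = 12.5374 ms.
Propagation delays (d/s per hop): 0.00454545, 0.00126, 0.0163842, 0.005, 0.0108333 ms; sum = 0.038023 ms.
End-to-end = 12.58 ms.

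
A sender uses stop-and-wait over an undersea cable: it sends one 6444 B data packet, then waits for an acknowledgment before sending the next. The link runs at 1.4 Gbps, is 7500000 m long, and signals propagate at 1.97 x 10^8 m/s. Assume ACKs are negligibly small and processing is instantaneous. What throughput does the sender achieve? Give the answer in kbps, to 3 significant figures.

t_tx = L/R = 51552/1400000000 = 3.68229e-05 s.
t_prop = 7500000/197000000 = 0.0380711 s; RTT = 0.0761421 s.
Cycle = t_tx + RTT = 0.076179 s.
Throughput = L / cycle = 51552 / 0.076179 = 677 kbps.

677 kbps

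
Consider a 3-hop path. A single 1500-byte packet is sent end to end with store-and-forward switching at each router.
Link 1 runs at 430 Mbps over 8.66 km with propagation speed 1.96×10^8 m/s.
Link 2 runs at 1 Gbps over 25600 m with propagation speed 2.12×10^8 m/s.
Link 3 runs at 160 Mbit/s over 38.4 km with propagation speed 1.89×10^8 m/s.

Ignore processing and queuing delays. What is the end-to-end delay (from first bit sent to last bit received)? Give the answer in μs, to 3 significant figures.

483 μs

L = 1500 × 8 = 12000 bits.
Transmission delays (L/R per hop): 27.907, 12, 75 μs; sum = 114.907 μs.
Propagation delays (d/s per hop): 44.1837, 120.755, 203.175 μs; sum = 368.113 μs.
End-to-end = 483 μs.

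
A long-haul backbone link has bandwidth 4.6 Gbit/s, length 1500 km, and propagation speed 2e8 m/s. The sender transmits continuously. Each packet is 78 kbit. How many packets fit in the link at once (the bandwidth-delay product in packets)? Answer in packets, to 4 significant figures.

442.3 packets

Propagation delay = 1500000 / 200000000 = 0.0075 s.
BDP = R × t_prop = 4600000000 × 0.0075 = 34500000 bits.
In packets of 78000 bits: 442.3 packets.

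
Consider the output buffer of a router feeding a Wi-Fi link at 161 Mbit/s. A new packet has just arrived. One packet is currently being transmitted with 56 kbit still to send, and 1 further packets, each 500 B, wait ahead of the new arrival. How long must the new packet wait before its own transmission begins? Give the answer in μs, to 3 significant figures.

373 μs

Each queued packet: L/R = 4000/161000000 = 24.8447 μs.
1 queued → 24.8447 μs.
Plus remaining 56000 bits of current packet: 347.826 μs.
Queuing delay = 373 μs.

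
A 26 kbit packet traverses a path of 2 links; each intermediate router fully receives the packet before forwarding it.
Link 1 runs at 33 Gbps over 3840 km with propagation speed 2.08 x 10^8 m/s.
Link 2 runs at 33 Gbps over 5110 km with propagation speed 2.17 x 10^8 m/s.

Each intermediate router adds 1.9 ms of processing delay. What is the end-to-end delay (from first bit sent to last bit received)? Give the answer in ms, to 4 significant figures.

43.91 ms

L = 26000 bits.
Transmission delay per hop = L/R = 26000/33000000000 = 0.000787879 ms; 2 hops → 0.00157576 ms.
Propagation delays (d/s per hop): 18.4615, 23.5484 ms; sum = 42.0099 ms.
Processing at 1 router(s): 1 × 1.9 ms = 1.9 ms.
End-to-end = 43.91 ms.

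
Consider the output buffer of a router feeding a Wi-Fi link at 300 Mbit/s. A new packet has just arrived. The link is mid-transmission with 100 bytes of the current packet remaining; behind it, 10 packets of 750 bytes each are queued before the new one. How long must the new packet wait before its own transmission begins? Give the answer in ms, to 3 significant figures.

Each queued packet: L/R = 6000/300000000 = 0.02 ms.
10 queued → 0.2 ms.
Plus remaining 800 bits of current packet: 0.00266667 ms.
Queuing delay = 0.203 ms.

0.203 ms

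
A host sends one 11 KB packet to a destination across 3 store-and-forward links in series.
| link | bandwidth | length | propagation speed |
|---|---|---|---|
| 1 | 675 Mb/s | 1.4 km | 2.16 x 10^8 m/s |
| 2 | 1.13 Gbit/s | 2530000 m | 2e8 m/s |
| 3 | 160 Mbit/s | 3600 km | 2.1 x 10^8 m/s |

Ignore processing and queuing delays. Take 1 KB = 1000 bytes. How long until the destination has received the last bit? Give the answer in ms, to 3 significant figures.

30.6 ms

L = 88000 bits.
Transmission delays (L/R per hop): 0.13037, 0.0778761, 0.55 ms; sum = 0.758246 ms.
Propagation delays (d/s per hop): 0.00648148, 12.65, 17.1429 ms; sum = 29.7993 ms.
End-to-end = 30.6 ms.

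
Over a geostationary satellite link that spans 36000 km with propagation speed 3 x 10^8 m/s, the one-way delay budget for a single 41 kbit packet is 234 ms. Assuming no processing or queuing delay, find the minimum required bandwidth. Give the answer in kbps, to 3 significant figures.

360 kbps

Propagation delay = 36000000 / 300000000 = 120 ms.
Transmission budget = 234 − 120 = 114 ms.
R ≥ L / t_tx = 41000 bits / 0.114 s = 360 kbps.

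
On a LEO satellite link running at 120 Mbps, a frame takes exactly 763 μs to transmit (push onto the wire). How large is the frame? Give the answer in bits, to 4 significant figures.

L = R × t_tx = 120000000 b/s × 0.000763 s = 91560 bits.

91560 bits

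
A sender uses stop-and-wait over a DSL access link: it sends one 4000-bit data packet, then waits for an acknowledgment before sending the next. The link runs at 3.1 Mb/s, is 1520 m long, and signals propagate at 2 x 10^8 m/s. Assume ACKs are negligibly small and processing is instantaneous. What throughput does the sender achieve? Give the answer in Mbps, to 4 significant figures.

t_tx = L/R = 4000/3100000 = 0.00129032 s.
t_prop = 1520/200000000 = 7.6e-06 s; RTT = 1.52e-05 s.
Cycle = t_tx + RTT = 0.00130552 s.
Throughput = L / cycle = 4000 / 0.00130552 = 3.064 Mbps.

3.064 Mbps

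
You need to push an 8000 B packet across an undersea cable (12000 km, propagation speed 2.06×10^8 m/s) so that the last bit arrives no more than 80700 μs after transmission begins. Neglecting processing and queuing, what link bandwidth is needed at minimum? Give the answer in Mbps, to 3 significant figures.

2.85 Mbps

L = 64000 bits.
Propagation delay = 12000000 / 206000000 = 58252.4 μs.
Transmission budget = 80700 − 58252.4 = 22447.6 μs.
R ≥ L / t_tx = 64000 bits / 0.0224476 s = 2.85 Mbps.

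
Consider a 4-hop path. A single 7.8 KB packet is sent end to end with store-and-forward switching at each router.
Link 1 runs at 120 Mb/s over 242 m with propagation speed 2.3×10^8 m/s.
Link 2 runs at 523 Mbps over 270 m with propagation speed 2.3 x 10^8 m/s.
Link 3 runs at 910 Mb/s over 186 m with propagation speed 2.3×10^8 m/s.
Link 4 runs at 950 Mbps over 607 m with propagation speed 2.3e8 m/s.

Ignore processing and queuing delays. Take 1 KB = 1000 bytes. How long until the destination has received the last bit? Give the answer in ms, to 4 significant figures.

L = 62400 bits.
Transmission delays (L/R per hop): 0.52, 0.119312, 0.0685714, 0.0656842 ms; sum = 0.773567 ms.
Propagation delays (d/s per hop): 0.00105217, 0.00117391, 0.000808696, 0.00263913 ms; sum = 0.00567391 ms.
End-to-end = 0.7792 ms.

0.7792 ms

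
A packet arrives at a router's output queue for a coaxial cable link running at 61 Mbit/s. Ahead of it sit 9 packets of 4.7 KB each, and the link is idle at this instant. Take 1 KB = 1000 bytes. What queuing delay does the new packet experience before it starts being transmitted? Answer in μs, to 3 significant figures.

5550 μs

Each queued packet: L/R = 37600/61000000 = 616.393 μs.
9 queued → 5547.54 μs.
Queuing delay = 5550 μs.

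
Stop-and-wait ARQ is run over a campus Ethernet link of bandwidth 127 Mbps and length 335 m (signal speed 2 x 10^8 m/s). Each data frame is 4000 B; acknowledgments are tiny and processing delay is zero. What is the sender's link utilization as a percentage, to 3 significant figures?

t_tx = L/R = 32000/127000000 = 0.000251969 s.
t_prop = 335/200000000 = 1.675e-06 s; RTT = 3.35e-06 s.
Cycle = t_tx + RTT = 0.000255319 s.
Utilization = t_tx / cycle = 0.000251969/0.000255319 = 98.7 %.

98.7 %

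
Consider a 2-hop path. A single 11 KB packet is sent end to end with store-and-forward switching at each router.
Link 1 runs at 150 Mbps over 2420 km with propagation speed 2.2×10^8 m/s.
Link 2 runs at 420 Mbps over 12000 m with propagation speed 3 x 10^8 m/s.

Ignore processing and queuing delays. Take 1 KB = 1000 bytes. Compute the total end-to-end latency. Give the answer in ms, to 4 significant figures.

L = 88000 bits.
Transmission delays (L/R per hop): 0.586667, 0.209524 ms; sum = 0.79619 ms.
Propagation delays (d/s per hop): 11, 0.04 ms; sum = 11.04 ms.
End-to-end = 11.84 ms.

11.84 ms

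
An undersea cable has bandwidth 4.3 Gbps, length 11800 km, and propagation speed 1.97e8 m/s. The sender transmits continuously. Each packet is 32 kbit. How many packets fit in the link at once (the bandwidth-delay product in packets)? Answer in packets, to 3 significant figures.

8050 packets

Propagation delay = 11800000 / 197000000 = 0.0598985 s.
BDP = R × t_prop = 4300000000 × 0.0598985 = 257563000 bits.
In packets of 32000 bits: 8050 packets.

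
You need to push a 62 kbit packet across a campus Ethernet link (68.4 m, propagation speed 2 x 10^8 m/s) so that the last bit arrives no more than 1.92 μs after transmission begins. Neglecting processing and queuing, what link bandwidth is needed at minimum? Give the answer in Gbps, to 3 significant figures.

Propagation delay = 68.4 / 200000000 = 0.342 μs.
Transmission budget = 1.92 − 0.342 = 1.578 μs.
R ≥ L / t_tx = 62000 bits / 1.578e-06 s = 39.3 Gbps.

39.3 Gbps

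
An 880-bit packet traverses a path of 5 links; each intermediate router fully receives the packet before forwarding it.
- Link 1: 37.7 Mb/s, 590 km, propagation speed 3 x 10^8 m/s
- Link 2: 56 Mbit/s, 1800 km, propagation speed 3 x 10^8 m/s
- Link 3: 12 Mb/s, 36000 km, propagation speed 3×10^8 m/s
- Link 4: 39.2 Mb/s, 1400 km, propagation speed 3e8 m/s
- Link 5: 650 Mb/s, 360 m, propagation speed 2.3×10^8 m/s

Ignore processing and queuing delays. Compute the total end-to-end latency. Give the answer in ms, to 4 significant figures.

132.8 ms

Transmission delays (L/R per hop): 0.0233422, 0.0157143, 0.0733333, 0.022449, 0.00135385 ms; sum = 0.136193 ms.
Propagation delays (d/s per hop): 1.96667, 6, 120, 4.66667, 0.00156522 ms; sum = 132.635 ms.
End-to-end = 132.8 ms.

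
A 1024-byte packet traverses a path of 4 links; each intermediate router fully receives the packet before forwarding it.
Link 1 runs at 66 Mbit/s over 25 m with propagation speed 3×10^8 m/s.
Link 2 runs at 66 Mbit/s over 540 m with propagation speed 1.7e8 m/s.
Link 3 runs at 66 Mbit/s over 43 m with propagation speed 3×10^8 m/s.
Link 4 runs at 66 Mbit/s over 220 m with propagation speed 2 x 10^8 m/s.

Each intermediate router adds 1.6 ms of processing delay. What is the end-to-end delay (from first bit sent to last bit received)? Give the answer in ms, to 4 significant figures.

5.301 ms

L = 1024 × 8 = 8192 bits.
Transmission delay per hop = L/R = 8192/66000000 = 0.124121 ms; 4 hops → 0.496485 ms.
Propagation delays (d/s per hop): 8.33333e-05, 0.00317647, 0.000143333, 0.0011 ms; sum = 0.00450314 ms.
Processing at 3 router(s): 3 × 1.6 ms = 4.8 ms.
End-to-end = 5.301 ms.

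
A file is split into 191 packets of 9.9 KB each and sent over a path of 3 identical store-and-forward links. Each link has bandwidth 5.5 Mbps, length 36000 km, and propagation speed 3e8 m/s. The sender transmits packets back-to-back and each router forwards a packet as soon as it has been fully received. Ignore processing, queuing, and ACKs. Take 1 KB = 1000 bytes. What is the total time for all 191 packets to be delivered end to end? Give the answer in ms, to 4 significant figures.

Per-hop transmission t_tx = L/R = 79200/5500000 = 14.4 ms.
Per-hop propagation t_prop = 36000000/300000000 = 120 ms.
Pipeline fill: first packet needs 3·t_tx to clear all hops; remaining 190 packets each add one t_tx.
Total = (3+191-1)·t_tx + 3·t_prop = 193·14.4 + 3·120 = 3139 ms.

3139 ms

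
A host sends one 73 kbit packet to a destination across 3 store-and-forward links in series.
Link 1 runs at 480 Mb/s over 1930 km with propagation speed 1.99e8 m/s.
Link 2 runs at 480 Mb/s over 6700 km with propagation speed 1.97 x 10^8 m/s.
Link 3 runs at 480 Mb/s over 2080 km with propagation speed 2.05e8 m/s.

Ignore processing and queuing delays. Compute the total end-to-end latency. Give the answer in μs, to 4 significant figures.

54310 μs

L = 73000 bits.
Transmission delay per hop = L/R = 73000/480000000 = 152.083 μs; 3 hops → 456.25 μs.
Propagation delays (d/s per hop): 9698.49, 34010.2, 10146.3 μs; sum = 53855 μs.
End-to-end = 54310 μs.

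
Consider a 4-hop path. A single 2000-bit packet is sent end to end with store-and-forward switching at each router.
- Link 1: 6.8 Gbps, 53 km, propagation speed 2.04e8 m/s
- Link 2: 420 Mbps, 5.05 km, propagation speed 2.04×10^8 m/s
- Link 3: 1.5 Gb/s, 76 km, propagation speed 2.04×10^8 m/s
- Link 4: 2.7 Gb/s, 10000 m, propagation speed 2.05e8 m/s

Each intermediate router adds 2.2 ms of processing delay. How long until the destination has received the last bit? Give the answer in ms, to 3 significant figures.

Transmission delays (L/R per hop): 0.000294118, 0.0047619, 0.00133333, 0.000740741 ms; sum = 0.0071301 ms.
Propagation delays (d/s per hop): 0.259804, 0.0247549, 0.372549, 0.0487805 ms; sum = 0.705888 ms.
Processing at 3 router(s): 3 × 2.2 ms = 6.6 ms.
End-to-end = 7.31 ms.

7.31 ms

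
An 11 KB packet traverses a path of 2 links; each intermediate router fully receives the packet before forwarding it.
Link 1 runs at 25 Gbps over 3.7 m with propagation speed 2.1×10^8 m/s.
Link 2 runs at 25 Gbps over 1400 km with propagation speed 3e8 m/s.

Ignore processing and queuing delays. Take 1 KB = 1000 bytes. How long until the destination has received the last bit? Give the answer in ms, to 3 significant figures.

L = 88000 bits.
Transmission delay per hop = L/R = 88000/25000000000 = 0.00352 ms; 2 hops → 0.00704 ms.
Propagation delays (d/s per hop): 1.7619e-05, 4.66667 ms; sum = 4.66668 ms.
End-to-end = 4.67 ms.

4.67 ms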